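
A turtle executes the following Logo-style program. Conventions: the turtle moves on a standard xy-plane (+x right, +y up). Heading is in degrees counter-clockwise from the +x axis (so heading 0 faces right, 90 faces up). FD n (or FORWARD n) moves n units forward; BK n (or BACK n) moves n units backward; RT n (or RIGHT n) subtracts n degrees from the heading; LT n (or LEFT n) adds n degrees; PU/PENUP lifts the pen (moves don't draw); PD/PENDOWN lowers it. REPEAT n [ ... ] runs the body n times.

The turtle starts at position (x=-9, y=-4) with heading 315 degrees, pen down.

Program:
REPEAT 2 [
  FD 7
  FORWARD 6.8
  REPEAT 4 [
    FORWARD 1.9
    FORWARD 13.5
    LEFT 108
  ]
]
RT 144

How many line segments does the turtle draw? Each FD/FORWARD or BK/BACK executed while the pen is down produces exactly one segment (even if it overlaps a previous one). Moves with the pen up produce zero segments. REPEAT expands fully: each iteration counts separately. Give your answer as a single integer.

Answer: 20

Derivation:
Executing turtle program step by step:
Start: pos=(-9,-4), heading=315, pen down
REPEAT 2 [
  -- iteration 1/2 --
  FD 7: (-9,-4) -> (-4.05,-8.95) [heading=315, draw]
  FD 6.8: (-4.05,-8.95) -> (0.758,-13.758) [heading=315, draw]
  REPEAT 4 [
    -- iteration 1/4 --
    FD 1.9: (0.758,-13.758) -> (2.102,-15.102) [heading=315, draw]
    FD 13.5: (2.102,-15.102) -> (11.648,-24.648) [heading=315, draw]
    LT 108: heading 315 -> 63
    -- iteration 2/4 --
    FD 1.9: (11.648,-24.648) -> (12.51,-22.955) [heading=63, draw]
    FD 13.5: (12.51,-22.955) -> (18.639,-10.926) [heading=63, draw]
    LT 108: heading 63 -> 171
    -- iteration 3/4 --
    FD 1.9: (18.639,-10.926) -> (16.762,-10.629) [heading=171, draw]
    FD 13.5: (16.762,-10.629) -> (3.429,-8.517) [heading=171, draw]
    LT 108: heading 171 -> 279
    -- iteration 4/4 --
    FD 1.9: (3.429,-8.517) -> (3.726,-10.394) [heading=279, draw]
    FD 13.5: (3.726,-10.394) -> (5.838,-23.727) [heading=279, draw]
    LT 108: heading 279 -> 27
  ]
  -- iteration 2/2 --
  FD 7: (5.838,-23.727) -> (12.075,-20.549) [heading=27, draw]
  FD 6.8: (12.075,-20.549) -> (18.134,-17.462) [heading=27, draw]
  REPEAT 4 [
    -- iteration 1/4 --
    FD 1.9: (18.134,-17.462) -> (19.826,-16.6) [heading=27, draw]
    FD 13.5: (19.826,-16.6) -> (31.855,-10.471) [heading=27, draw]
    LT 108: heading 27 -> 135
    -- iteration 2/4 --
    FD 1.9: (31.855,-10.471) -> (30.512,-9.127) [heading=135, draw]
    FD 13.5: (30.512,-9.127) -> (20.966,0.419) [heading=135, draw]
    LT 108: heading 135 -> 243
    -- iteration 3/4 --
    FD 1.9: (20.966,0.419) -> (20.103,-1.274) [heading=243, draw]
    FD 13.5: (20.103,-1.274) -> (13.974,-13.303) [heading=243, draw]
    LT 108: heading 243 -> 351
    -- iteration 4/4 --
    FD 1.9: (13.974,-13.303) -> (15.851,-13.6) [heading=351, draw]
    FD 13.5: (15.851,-13.6) -> (29.185,-15.712) [heading=351, draw]
    LT 108: heading 351 -> 99
  ]
]
RT 144: heading 99 -> 315
Final: pos=(29.185,-15.712), heading=315, 20 segment(s) drawn
Segments drawn: 20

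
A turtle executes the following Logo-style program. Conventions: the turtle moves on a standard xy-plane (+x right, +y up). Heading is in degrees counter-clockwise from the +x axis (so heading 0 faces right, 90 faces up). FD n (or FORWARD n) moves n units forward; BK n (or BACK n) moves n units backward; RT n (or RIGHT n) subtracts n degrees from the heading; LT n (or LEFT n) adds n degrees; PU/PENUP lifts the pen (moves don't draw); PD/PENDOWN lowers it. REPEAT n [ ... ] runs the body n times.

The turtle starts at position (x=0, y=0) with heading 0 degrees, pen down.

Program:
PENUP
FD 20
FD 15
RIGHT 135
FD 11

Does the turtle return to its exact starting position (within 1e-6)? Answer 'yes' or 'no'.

Executing turtle program step by step:
Start: pos=(0,0), heading=0, pen down
PU: pen up
FD 20: (0,0) -> (20,0) [heading=0, move]
FD 15: (20,0) -> (35,0) [heading=0, move]
RT 135: heading 0 -> 225
FD 11: (35,0) -> (27.222,-7.778) [heading=225, move]
Final: pos=(27.222,-7.778), heading=225, 0 segment(s) drawn

Start position: (0, 0)
Final position: (27.222, -7.778)
Distance = 28.311; >= 1e-6 -> NOT closed

Answer: no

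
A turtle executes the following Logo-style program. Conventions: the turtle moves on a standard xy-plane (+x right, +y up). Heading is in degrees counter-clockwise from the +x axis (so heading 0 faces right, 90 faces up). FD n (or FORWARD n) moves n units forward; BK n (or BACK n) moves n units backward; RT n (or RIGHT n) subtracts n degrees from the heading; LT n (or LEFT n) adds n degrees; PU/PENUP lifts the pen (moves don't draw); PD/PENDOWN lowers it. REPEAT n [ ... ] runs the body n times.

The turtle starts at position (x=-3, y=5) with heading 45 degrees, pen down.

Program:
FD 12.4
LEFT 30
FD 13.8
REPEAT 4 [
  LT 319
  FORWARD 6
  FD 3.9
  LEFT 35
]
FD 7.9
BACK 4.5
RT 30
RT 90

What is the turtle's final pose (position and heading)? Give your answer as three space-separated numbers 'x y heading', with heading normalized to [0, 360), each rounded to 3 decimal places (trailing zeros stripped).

Executing turtle program step by step:
Start: pos=(-3,5), heading=45, pen down
FD 12.4: (-3,5) -> (5.768,13.768) [heading=45, draw]
LT 30: heading 45 -> 75
FD 13.8: (5.768,13.768) -> (9.34,27.098) [heading=75, draw]
REPEAT 4 [
  -- iteration 1/4 --
  LT 319: heading 75 -> 34
  FD 6: (9.34,27.098) -> (14.314,30.453) [heading=34, draw]
  FD 3.9: (14.314,30.453) -> (17.547,32.634) [heading=34, draw]
  LT 35: heading 34 -> 69
  -- iteration 2/4 --
  LT 319: heading 69 -> 28
  FD 6: (17.547,32.634) -> (22.845,35.451) [heading=28, draw]
  FD 3.9: (22.845,35.451) -> (26.288,37.282) [heading=28, draw]
  LT 35: heading 28 -> 63
  -- iteration 3/4 --
  LT 319: heading 63 -> 22
  FD 6: (26.288,37.282) -> (31.852,39.529) [heading=22, draw]
  FD 3.9: (31.852,39.529) -> (35.468,40.99) [heading=22, draw]
  LT 35: heading 22 -> 57
  -- iteration 4/4 --
  LT 319: heading 57 -> 16
  FD 6: (35.468,40.99) -> (41.235,42.644) [heading=16, draw]
  FD 3.9: (41.235,42.644) -> (44.984,43.719) [heading=16, draw]
  LT 35: heading 16 -> 51
]
FD 7.9: (44.984,43.719) -> (49.956,49.859) [heading=51, draw]
BK 4.5: (49.956,49.859) -> (47.124,46.361) [heading=51, draw]
RT 30: heading 51 -> 21
RT 90: heading 21 -> 291
Final: pos=(47.124,46.361), heading=291, 12 segment(s) drawn

Answer: 47.124 46.361 291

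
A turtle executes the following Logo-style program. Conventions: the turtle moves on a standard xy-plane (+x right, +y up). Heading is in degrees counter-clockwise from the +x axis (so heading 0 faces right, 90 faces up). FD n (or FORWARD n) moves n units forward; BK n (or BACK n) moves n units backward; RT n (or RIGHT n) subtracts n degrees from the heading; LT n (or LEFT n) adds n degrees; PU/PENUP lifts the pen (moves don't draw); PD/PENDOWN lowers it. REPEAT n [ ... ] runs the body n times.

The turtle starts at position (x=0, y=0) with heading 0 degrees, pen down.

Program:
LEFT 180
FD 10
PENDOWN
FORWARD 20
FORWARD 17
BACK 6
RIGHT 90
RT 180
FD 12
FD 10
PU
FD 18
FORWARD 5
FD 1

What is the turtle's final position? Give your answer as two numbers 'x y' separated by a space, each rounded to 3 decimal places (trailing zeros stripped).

Executing turtle program step by step:
Start: pos=(0,0), heading=0, pen down
LT 180: heading 0 -> 180
FD 10: (0,0) -> (-10,0) [heading=180, draw]
PD: pen down
FD 20: (-10,0) -> (-30,0) [heading=180, draw]
FD 17: (-30,0) -> (-47,0) [heading=180, draw]
BK 6: (-47,0) -> (-41,0) [heading=180, draw]
RT 90: heading 180 -> 90
RT 180: heading 90 -> 270
FD 12: (-41,0) -> (-41,-12) [heading=270, draw]
FD 10: (-41,-12) -> (-41,-22) [heading=270, draw]
PU: pen up
FD 18: (-41,-22) -> (-41,-40) [heading=270, move]
FD 5: (-41,-40) -> (-41,-45) [heading=270, move]
FD 1: (-41,-45) -> (-41,-46) [heading=270, move]
Final: pos=(-41,-46), heading=270, 6 segment(s) drawn

Answer: -41 -46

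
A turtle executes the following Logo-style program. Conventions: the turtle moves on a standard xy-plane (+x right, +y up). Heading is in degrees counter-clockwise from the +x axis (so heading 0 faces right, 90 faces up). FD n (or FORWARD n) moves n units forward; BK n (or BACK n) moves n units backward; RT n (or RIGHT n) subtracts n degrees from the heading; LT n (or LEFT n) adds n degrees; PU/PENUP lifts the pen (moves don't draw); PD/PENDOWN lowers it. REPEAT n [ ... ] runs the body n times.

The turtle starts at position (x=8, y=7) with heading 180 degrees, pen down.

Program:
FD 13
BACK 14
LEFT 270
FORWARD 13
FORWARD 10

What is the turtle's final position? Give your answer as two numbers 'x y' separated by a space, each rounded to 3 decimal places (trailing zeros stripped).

Answer: 9 30

Derivation:
Executing turtle program step by step:
Start: pos=(8,7), heading=180, pen down
FD 13: (8,7) -> (-5,7) [heading=180, draw]
BK 14: (-5,7) -> (9,7) [heading=180, draw]
LT 270: heading 180 -> 90
FD 13: (9,7) -> (9,20) [heading=90, draw]
FD 10: (9,20) -> (9,30) [heading=90, draw]
Final: pos=(9,30), heading=90, 4 segment(s) drawn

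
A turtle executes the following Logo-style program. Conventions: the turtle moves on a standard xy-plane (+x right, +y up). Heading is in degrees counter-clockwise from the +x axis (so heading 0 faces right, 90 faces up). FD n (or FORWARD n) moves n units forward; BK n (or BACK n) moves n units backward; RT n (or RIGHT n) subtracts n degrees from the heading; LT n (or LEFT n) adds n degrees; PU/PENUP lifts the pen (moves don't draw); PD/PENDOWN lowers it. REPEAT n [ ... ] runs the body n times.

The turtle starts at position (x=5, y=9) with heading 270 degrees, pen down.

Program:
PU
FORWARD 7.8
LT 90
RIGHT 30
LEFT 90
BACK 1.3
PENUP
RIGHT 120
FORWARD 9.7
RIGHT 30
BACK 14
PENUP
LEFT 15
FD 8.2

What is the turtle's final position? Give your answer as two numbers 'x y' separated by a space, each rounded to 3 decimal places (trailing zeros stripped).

Executing turtle program step by step:
Start: pos=(5,9), heading=270, pen down
PU: pen up
FD 7.8: (5,9) -> (5,1.2) [heading=270, move]
LT 90: heading 270 -> 0
RT 30: heading 0 -> 330
LT 90: heading 330 -> 60
BK 1.3: (5,1.2) -> (4.35,0.074) [heading=60, move]
PU: pen up
RT 120: heading 60 -> 300
FD 9.7: (4.35,0.074) -> (9.2,-8.326) [heading=300, move]
RT 30: heading 300 -> 270
BK 14: (9.2,-8.326) -> (9.2,5.674) [heading=270, move]
PU: pen up
LT 15: heading 270 -> 285
FD 8.2: (9.2,5.674) -> (11.322,-2.247) [heading=285, move]
Final: pos=(11.322,-2.247), heading=285, 0 segment(s) drawn

Answer: 11.322 -2.247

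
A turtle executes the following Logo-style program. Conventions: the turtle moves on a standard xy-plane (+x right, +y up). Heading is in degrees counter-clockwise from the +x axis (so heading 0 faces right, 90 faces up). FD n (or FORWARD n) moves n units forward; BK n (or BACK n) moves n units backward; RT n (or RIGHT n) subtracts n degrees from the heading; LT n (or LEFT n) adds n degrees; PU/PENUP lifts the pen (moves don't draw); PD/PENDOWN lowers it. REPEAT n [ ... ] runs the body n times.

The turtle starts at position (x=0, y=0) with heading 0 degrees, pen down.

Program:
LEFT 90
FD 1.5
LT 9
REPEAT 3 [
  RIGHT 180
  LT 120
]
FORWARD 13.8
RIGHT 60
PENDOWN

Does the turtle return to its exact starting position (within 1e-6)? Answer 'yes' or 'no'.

Answer: no

Derivation:
Executing turtle program step by step:
Start: pos=(0,0), heading=0, pen down
LT 90: heading 0 -> 90
FD 1.5: (0,0) -> (0,1.5) [heading=90, draw]
LT 9: heading 90 -> 99
REPEAT 3 [
  -- iteration 1/3 --
  RT 180: heading 99 -> 279
  LT 120: heading 279 -> 39
  -- iteration 2/3 --
  RT 180: heading 39 -> 219
  LT 120: heading 219 -> 339
  -- iteration 3/3 --
  RT 180: heading 339 -> 159
  LT 120: heading 159 -> 279
]
FD 13.8: (0,1.5) -> (2.159,-12.13) [heading=279, draw]
RT 60: heading 279 -> 219
PD: pen down
Final: pos=(2.159,-12.13), heading=219, 2 segment(s) drawn

Start position: (0, 0)
Final position: (2.159, -12.13)
Distance = 12.321; >= 1e-6 -> NOT closed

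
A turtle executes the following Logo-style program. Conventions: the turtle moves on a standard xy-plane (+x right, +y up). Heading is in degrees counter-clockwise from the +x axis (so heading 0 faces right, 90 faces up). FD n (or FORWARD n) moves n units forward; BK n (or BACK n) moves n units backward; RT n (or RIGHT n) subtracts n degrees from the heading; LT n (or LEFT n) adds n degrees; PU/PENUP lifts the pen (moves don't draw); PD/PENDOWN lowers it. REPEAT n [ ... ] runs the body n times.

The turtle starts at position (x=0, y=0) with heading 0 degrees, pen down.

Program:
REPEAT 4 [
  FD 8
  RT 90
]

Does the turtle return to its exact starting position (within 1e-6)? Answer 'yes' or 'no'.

Executing turtle program step by step:
Start: pos=(0,0), heading=0, pen down
REPEAT 4 [
  -- iteration 1/4 --
  FD 8: (0,0) -> (8,0) [heading=0, draw]
  RT 90: heading 0 -> 270
  -- iteration 2/4 --
  FD 8: (8,0) -> (8,-8) [heading=270, draw]
  RT 90: heading 270 -> 180
  -- iteration 3/4 --
  FD 8: (8,-8) -> (0,-8) [heading=180, draw]
  RT 90: heading 180 -> 90
  -- iteration 4/4 --
  FD 8: (0,-8) -> (0,0) [heading=90, draw]
  RT 90: heading 90 -> 0
]
Final: pos=(0,0), heading=0, 4 segment(s) drawn

Start position: (0, 0)
Final position: (0, 0)
Distance = 0; < 1e-6 -> CLOSED

Answer: yes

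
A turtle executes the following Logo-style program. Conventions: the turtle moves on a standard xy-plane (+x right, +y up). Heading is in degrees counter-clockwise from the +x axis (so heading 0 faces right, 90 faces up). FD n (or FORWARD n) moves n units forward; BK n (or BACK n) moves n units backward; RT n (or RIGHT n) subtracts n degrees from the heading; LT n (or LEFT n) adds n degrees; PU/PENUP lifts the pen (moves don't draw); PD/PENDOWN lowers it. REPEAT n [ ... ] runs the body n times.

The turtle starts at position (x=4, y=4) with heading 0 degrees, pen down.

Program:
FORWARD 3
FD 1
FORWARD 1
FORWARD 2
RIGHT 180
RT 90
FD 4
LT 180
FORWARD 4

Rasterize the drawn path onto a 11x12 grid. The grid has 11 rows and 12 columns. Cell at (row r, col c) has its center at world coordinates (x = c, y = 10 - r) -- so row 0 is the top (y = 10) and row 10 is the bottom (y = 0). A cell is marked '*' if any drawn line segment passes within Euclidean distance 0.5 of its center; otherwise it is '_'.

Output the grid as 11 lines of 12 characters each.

Segment 0: (4,4) -> (7,4)
Segment 1: (7,4) -> (8,4)
Segment 2: (8,4) -> (9,4)
Segment 3: (9,4) -> (11,4)
Segment 4: (11,4) -> (11,8)
Segment 5: (11,8) -> (11,4)

Answer: ____________
____________
___________*
___________*
___________*
___________*
____********
____________
____________
____________
____________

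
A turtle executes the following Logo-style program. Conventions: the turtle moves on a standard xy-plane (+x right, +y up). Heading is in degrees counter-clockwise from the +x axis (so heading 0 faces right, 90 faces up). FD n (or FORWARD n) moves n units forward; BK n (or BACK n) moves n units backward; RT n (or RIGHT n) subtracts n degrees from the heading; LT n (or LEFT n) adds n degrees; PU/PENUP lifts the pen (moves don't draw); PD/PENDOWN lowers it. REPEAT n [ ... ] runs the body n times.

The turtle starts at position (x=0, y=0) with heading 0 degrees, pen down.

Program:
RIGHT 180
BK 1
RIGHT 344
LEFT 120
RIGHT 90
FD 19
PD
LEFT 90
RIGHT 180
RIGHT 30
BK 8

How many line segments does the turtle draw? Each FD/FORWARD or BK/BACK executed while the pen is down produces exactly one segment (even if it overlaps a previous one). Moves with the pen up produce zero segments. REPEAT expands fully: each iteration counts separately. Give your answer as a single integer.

Executing turtle program step by step:
Start: pos=(0,0), heading=0, pen down
RT 180: heading 0 -> 180
BK 1: (0,0) -> (1,0) [heading=180, draw]
RT 344: heading 180 -> 196
LT 120: heading 196 -> 316
RT 90: heading 316 -> 226
FD 19: (1,0) -> (-12.199,-13.667) [heading=226, draw]
PD: pen down
LT 90: heading 226 -> 316
RT 180: heading 316 -> 136
RT 30: heading 136 -> 106
BK 8: (-12.199,-13.667) -> (-9.993,-21.358) [heading=106, draw]
Final: pos=(-9.993,-21.358), heading=106, 3 segment(s) drawn
Segments drawn: 3

Answer: 3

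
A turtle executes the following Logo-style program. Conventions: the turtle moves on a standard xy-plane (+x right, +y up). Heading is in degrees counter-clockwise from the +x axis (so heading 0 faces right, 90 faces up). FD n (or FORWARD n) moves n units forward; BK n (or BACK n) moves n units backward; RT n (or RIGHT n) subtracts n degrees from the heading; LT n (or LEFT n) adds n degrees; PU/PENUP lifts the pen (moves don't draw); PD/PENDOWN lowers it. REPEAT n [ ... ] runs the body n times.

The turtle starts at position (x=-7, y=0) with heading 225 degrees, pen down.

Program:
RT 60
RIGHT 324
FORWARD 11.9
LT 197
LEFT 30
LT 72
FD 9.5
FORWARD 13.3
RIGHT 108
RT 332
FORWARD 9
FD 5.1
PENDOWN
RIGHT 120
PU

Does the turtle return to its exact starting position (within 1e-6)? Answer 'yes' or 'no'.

Executing turtle program step by step:
Start: pos=(-7,0), heading=225, pen down
RT 60: heading 225 -> 165
RT 324: heading 165 -> 201
FD 11.9: (-7,0) -> (-18.11,-4.265) [heading=201, draw]
LT 197: heading 201 -> 38
LT 30: heading 38 -> 68
LT 72: heading 68 -> 140
FD 9.5: (-18.11,-4.265) -> (-25.387,1.842) [heading=140, draw]
FD 13.3: (-25.387,1.842) -> (-35.575,10.391) [heading=140, draw]
RT 108: heading 140 -> 32
RT 332: heading 32 -> 60
FD 9: (-35.575,10.391) -> (-31.075,18.185) [heading=60, draw]
FD 5.1: (-31.075,18.185) -> (-28.525,22.602) [heading=60, draw]
PD: pen down
RT 120: heading 60 -> 300
PU: pen up
Final: pos=(-28.525,22.602), heading=300, 5 segment(s) drawn

Start position: (-7, 0)
Final position: (-28.525, 22.602)
Distance = 31.212; >= 1e-6 -> NOT closed

Answer: no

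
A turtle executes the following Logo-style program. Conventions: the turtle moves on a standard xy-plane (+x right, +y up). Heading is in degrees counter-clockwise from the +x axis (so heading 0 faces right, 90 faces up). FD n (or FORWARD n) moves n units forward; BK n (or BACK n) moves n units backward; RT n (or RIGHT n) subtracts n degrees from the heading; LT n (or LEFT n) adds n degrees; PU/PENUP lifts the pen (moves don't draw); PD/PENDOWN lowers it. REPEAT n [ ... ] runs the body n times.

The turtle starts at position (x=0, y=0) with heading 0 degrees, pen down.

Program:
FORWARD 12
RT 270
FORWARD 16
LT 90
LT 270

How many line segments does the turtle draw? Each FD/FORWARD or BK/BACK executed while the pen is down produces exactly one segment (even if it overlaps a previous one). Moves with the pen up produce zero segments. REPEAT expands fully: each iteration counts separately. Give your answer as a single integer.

Executing turtle program step by step:
Start: pos=(0,0), heading=0, pen down
FD 12: (0,0) -> (12,0) [heading=0, draw]
RT 270: heading 0 -> 90
FD 16: (12,0) -> (12,16) [heading=90, draw]
LT 90: heading 90 -> 180
LT 270: heading 180 -> 90
Final: pos=(12,16), heading=90, 2 segment(s) drawn
Segments drawn: 2

Answer: 2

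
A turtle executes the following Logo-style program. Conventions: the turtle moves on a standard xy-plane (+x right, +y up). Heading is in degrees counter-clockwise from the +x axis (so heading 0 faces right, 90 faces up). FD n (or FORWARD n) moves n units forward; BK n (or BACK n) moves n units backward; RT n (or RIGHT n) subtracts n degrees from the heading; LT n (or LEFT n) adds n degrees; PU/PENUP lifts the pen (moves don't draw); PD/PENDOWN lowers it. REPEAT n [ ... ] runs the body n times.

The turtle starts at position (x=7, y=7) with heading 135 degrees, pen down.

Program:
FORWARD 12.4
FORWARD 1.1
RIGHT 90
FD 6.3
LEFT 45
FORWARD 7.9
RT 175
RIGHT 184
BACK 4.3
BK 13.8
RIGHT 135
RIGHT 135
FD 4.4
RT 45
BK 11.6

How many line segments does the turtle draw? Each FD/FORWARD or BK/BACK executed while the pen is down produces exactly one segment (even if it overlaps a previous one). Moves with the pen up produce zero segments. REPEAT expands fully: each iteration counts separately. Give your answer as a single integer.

Answer: 8

Derivation:
Executing turtle program step by step:
Start: pos=(7,7), heading=135, pen down
FD 12.4: (7,7) -> (-1.768,15.768) [heading=135, draw]
FD 1.1: (-1.768,15.768) -> (-2.546,16.546) [heading=135, draw]
RT 90: heading 135 -> 45
FD 6.3: (-2.546,16.546) -> (1.909,21.001) [heading=45, draw]
LT 45: heading 45 -> 90
FD 7.9: (1.909,21.001) -> (1.909,28.901) [heading=90, draw]
RT 175: heading 90 -> 275
RT 184: heading 275 -> 91
BK 4.3: (1.909,28.901) -> (1.984,24.601) [heading=91, draw]
BK 13.8: (1.984,24.601) -> (2.225,10.803) [heading=91, draw]
RT 135: heading 91 -> 316
RT 135: heading 316 -> 181
FD 4.4: (2.225,10.803) -> (-2.175,10.727) [heading=181, draw]
RT 45: heading 181 -> 136
BK 11.6: (-2.175,10.727) -> (6.17,2.669) [heading=136, draw]
Final: pos=(6.17,2.669), heading=136, 8 segment(s) drawn
Segments drawn: 8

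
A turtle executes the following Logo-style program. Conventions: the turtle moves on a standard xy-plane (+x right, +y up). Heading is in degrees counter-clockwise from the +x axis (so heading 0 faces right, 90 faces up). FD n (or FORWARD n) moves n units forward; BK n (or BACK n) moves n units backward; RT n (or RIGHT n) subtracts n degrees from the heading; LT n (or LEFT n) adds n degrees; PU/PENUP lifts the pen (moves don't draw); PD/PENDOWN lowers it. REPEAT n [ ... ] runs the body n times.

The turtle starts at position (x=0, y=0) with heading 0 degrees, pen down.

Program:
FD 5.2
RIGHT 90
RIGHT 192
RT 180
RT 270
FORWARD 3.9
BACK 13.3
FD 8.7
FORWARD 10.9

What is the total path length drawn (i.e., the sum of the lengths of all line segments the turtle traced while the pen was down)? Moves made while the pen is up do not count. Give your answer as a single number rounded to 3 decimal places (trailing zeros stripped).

Answer: 42

Derivation:
Executing turtle program step by step:
Start: pos=(0,0), heading=0, pen down
FD 5.2: (0,0) -> (5.2,0) [heading=0, draw]
RT 90: heading 0 -> 270
RT 192: heading 270 -> 78
RT 180: heading 78 -> 258
RT 270: heading 258 -> 348
FD 3.9: (5.2,0) -> (9.015,-0.811) [heading=348, draw]
BK 13.3: (9.015,-0.811) -> (-3.995,1.954) [heading=348, draw]
FD 8.7: (-3.995,1.954) -> (4.515,0.146) [heading=348, draw]
FD 10.9: (4.515,0.146) -> (15.177,-2.121) [heading=348, draw]
Final: pos=(15.177,-2.121), heading=348, 5 segment(s) drawn

Segment lengths:
  seg 1: (0,0) -> (5.2,0), length = 5.2
  seg 2: (5.2,0) -> (9.015,-0.811), length = 3.9
  seg 3: (9.015,-0.811) -> (-3.995,1.954), length = 13.3
  seg 4: (-3.995,1.954) -> (4.515,0.146), length = 8.7
  seg 5: (4.515,0.146) -> (15.177,-2.121), length = 10.9
Total = 42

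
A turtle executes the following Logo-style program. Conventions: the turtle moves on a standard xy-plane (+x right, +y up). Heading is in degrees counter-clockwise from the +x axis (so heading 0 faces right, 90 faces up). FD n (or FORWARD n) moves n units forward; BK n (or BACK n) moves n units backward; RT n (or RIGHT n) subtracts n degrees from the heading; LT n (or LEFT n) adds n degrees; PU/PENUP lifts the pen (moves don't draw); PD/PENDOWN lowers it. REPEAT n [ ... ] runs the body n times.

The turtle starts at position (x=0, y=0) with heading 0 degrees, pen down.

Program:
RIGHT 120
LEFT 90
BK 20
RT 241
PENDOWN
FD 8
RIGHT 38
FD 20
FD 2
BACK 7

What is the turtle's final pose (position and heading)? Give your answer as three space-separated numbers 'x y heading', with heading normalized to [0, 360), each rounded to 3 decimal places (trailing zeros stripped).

Answer: -7.741 29.656 51

Derivation:
Executing turtle program step by step:
Start: pos=(0,0), heading=0, pen down
RT 120: heading 0 -> 240
LT 90: heading 240 -> 330
BK 20: (0,0) -> (-17.321,10) [heading=330, draw]
RT 241: heading 330 -> 89
PD: pen down
FD 8: (-17.321,10) -> (-17.181,17.999) [heading=89, draw]
RT 38: heading 89 -> 51
FD 20: (-17.181,17.999) -> (-4.594,33.542) [heading=51, draw]
FD 2: (-4.594,33.542) -> (-3.336,35.096) [heading=51, draw]
BK 7: (-3.336,35.096) -> (-7.741,29.656) [heading=51, draw]
Final: pos=(-7.741,29.656), heading=51, 5 segment(s) drawn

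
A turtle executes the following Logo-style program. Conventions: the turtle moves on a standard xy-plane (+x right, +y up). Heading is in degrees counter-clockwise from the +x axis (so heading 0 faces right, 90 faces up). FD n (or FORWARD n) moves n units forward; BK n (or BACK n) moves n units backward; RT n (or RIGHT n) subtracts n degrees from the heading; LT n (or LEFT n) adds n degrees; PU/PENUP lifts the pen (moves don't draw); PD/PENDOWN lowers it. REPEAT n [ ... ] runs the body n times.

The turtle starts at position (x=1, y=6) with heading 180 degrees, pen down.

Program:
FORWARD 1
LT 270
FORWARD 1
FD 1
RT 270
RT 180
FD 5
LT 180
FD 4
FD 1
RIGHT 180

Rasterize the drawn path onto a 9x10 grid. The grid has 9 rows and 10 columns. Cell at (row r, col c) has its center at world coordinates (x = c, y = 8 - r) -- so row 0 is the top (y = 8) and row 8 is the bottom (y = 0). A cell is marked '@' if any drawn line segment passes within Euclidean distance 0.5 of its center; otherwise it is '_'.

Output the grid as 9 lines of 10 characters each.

Segment 0: (1,6) -> (0,6)
Segment 1: (0,6) -> (0,7)
Segment 2: (0,7) -> (0,8)
Segment 3: (0,8) -> (5,8)
Segment 4: (5,8) -> (1,8)
Segment 5: (1,8) -> (0,8)

Answer: @@@@@@____
@_________
@@________
__________
__________
__________
__________
__________
__________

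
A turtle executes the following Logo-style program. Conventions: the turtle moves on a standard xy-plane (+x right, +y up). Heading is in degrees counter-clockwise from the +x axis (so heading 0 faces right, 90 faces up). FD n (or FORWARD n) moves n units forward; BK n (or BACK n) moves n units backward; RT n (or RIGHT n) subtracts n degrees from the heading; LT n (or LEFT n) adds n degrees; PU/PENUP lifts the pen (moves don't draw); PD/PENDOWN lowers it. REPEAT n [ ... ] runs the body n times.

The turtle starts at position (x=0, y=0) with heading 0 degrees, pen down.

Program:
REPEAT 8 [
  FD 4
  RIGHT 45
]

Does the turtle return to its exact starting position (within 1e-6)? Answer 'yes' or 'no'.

Executing turtle program step by step:
Start: pos=(0,0), heading=0, pen down
REPEAT 8 [
  -- iteration 1/8 --
  FD 4: (0,0) -> (4,0) [heading=0, draw]
  RT 45: heading 0 -> 315
  -- iteration 2/8 --
  FD 4: (4,0) -> (6.828,-2.828) [heading=315, draw]
  RT 45: heading 315 -> 270
  -- iteration 3/8 --
  FD 4: (6.828,-2.828) -> (6.828,-6.828) [heading=270, draw]
  RT 45: heading 270 -> 225
  -- iteration 4/8 --
  FD 4: (6.828,-6.828) -> (4,-9.657) [heading=225, draw]
  RT 45: heading 225 -> 180
  -- iteration 5/8 --
  FD 4: (4,-9.657) -> (0,-9.657) [heading=180, draw]
  RT 45: heading 180 -> 135
  -- iteration 6/8 --
  FD 4: (0,-9.657) -> (-2.828,-6.828) [heading=135, draw]
  RT 45: heading 135 -> 90
  -- iteration 7/8 --
  FD 4: (-2.828,-6.828) -> (-2.828,-2.828) [heading=90, draw]
  RT 45: heading 90 -> 45
  -- iteration 8/8 --
  FD 4: (-2.828,-2.828) -> (0,0) [heading=45, draw]
  RT 45: heading 45 -> 0
]
Final: pos=(0,0), heading=0, 8 segment(s) drawn

Start position: (0, 0)
Final position: (0, 0)
Distance = 0; < 1e-6 -> CLOSED

Answer: yes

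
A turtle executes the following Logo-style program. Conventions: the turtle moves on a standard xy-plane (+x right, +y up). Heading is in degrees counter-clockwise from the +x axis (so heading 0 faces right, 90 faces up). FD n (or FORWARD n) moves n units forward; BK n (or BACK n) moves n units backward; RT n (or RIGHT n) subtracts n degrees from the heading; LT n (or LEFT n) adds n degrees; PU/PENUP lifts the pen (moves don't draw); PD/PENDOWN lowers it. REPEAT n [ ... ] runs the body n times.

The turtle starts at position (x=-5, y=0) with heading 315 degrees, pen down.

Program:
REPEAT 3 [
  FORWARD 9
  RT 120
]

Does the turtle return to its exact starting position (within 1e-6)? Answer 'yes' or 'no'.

Executing turtle program step by step:
Start: pos=(-5,0), heading=315, pen down
REPEAT 3 [
  -- iteration 1/3 --
  FD 9: (-5,0) -> (1.364,-6.364) [heading=315, draw]
  RT 120: heading 315 -> 195
  -- iteration 2/3 --
  FD 9: (1.364,-6.364) -> (-7.329,-8.693) [heading=195, draw]
  RT 120: heading 195 -> 75
  -- iteration 3/3 --
  FD 9: (-7.329,-8.693) -> (-5,0) [heading=75, draw]
  RT 120: heading 75 -> 315
]
Final: pos=(-5,0), heading=315, 3 segment(s) drawn

Start position: (-5, 0)
Final position: (-5, 0)
Distance = 0; < 1e-6 -> CLOSED

Answer: yes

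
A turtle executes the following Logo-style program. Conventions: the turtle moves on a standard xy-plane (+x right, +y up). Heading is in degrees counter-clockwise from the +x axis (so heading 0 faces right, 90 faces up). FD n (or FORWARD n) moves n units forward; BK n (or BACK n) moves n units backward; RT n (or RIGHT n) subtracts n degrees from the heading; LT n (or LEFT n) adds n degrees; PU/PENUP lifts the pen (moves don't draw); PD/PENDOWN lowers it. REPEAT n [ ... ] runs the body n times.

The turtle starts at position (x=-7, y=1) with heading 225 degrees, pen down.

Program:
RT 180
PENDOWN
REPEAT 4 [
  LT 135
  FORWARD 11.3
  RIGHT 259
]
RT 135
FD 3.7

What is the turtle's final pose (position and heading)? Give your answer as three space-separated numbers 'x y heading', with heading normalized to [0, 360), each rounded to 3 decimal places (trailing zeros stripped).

Answer: -21.371 4.902 134

Derivation:
Executing turtle program step by step:
Start: pos=(-7,1), heading=225, pen down
RT 180: heading 225 -> 45
PD: pen down
REPEAT 4 [
  -- iteration 1/4 --
  LT 135: heading 45 -> 180
  FD 11.3: (-7,1) -> (-18.3,1) [heading=180, draw]
  RT 259: heading 180 -> 281
  -- iteration 2/4 --
  LT 135: heading 281 -> 56
  FD 11.3: (-18.3,1) -> (-11.981,10.368) [heading=56, draw]
  RT 259: heading 56 -> 157
  -- iteration 3/4 --
  LT 135: heading 157 -> 292
  FD 11.3: (-11.981,10.368) -> (-7.748,-0.109) [heading=292, draw]
  RT 259: heading 292 -> 33
  -- iteration 4/4 --
  LT 135: heading 33 -> 168
  FD 11.3: (-7.748,-0.109) -> (-18.801,2.24) [heading=168, draw]
  RT 259: heading 168 -> 269
]
RT 135: heading 269 -> 134
FD 3.7: (-18.801,2.24) -> (-21.371,4.902) [heading=134, draw]
Final: pos=(-21.371,4.902), heading=134, 5 segment(s) drawn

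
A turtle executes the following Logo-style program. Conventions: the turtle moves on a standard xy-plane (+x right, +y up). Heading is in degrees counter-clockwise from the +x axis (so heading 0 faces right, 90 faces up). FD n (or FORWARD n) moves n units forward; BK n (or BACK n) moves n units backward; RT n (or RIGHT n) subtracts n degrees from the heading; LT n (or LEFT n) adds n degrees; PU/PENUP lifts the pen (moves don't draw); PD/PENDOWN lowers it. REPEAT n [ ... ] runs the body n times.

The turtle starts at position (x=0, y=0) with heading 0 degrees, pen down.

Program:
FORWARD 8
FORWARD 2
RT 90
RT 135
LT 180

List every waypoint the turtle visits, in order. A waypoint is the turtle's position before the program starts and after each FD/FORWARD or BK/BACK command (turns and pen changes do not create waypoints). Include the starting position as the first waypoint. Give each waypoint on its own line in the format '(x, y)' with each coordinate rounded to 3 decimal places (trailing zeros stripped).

Answer: (0, 0)
(8, 0)
(10, 0)

Derivation:
Executing turtle program step by step:
Start: pos=(0,0), heading=0, pen down
FD 8: (0,0) -> (8,0) [heading=0, draw]
FD 2: (8,0) -> (10,0) [heading=0, draw]
RT 90: heading 0 -> 270
RT 135: heading 270 -> 135
LT 180: heading 135 -> 315
Final: pos=(10,0), heading=315, 2 segment(s) drawn
Waypoints (3 total):
(0, 0)
(8, 0)
(10, 0)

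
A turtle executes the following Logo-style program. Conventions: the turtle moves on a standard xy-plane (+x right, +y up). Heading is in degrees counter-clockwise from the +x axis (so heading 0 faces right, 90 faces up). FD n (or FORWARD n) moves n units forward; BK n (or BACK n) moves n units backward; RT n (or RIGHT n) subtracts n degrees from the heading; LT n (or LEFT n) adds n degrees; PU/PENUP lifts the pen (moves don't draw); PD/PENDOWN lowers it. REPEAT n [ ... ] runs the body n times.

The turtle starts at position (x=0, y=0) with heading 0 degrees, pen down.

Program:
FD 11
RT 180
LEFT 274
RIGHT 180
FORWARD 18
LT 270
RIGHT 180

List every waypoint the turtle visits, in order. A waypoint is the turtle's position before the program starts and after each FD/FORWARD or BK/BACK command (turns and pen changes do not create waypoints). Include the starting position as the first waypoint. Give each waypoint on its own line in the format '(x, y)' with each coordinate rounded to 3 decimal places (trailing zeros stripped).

Answer: (0, 0)
(11, 0)
(12.256, -17.956)

Derivation:
Executing turtle program step by step:
Start: pos=(0,0), heading=0, pen down
FD 11: (0,0) -> (11,0) [heading=0, draw]
RT 180: heading 0 -> 180
LT 274: heading 180 -> 94
RT 180: heading 94 -> 274
FD 18: (11,0) -> (12.256,-17.956) [heading=274, draw]
LT 270: heading 274 -> 184
RT 180: heading 184 -> 4
Final: pos=(12.256,-17.956), heading=4, 2 segment(s) drawn
Waypoints (3 total):
(0, 0)
(11, 0)
(12.256, -17.956)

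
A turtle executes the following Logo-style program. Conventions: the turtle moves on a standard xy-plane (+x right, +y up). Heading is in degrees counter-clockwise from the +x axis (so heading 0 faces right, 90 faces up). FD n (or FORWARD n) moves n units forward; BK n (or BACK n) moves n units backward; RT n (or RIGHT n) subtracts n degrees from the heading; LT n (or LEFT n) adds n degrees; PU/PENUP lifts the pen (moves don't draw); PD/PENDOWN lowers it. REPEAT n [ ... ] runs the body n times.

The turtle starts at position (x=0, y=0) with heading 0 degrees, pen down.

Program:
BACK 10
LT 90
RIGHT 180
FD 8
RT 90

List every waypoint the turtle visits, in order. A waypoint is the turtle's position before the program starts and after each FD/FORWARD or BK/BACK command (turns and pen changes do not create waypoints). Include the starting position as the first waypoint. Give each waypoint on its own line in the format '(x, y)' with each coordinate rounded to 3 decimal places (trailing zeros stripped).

Answer: (0, 0)
(-10, 0)
(-10, -8)

Derivation:
Executing turtle program step by step:
Start: pos=(0,0), heading=0, pen down
BK 10: (0,0) -> (-10,0) [heading=0, draw]
LT 90: heading 0 -> 90
RT 180: heading 90 -> 270
FD 8: (-10,0) -> (-10,-8) [heading=270, draw]
RT 90: heading 270 -> 180
Final: pos=(-10,-8), heading=180, 2 segment(s) drawn
Waypoints (3 total):
(0, 0)
(-10, 0)
(-10, -8)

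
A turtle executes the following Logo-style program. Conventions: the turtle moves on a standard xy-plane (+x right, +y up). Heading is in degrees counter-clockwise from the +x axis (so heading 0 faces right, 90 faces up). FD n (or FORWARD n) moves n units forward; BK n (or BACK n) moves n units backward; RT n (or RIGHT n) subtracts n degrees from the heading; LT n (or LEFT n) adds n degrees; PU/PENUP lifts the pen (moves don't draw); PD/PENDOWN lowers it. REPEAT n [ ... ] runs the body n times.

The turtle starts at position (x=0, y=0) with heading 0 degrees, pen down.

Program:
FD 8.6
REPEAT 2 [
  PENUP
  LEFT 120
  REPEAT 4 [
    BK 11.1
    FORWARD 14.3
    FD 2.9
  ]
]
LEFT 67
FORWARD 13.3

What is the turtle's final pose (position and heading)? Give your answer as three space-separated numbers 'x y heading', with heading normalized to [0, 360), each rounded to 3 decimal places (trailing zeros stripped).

Executing turtle program step by step:
Start: pos=(0,0), heading=0, pen down
FD 8.6: (0,0) -> (8.6,0) [heading=0, draw]
REPEAT 2 [
  -- iteration 1/2 --
  PU: pen up
  LT 120: heading 0 -> 120
  REPEAT 4 [
    -- iteration 1/4 --
    BK 11.1: (8.6,0) -> (14.15,-9.613) [heading=120, move]
    FD 14.3: (14.15,-9.613) -> (7,2.771) [heading=120, move]
    FD 2.9: (7,2.771) -> (5.55,5.283) [heading=120, move]
    -- iteration 2/4 --
    BK 11.1: (5.55,5.283) -> (11.1,-4.33) [heading=120, move]
    FD 14.3: (11.1,-4.33) -> (3.95,8.054) [heading=120, move]
    FD 2.9: (3.95,8.054) -> (2.5,10.566) [heading=120, move]
    -- iteration 3/4 --
    BK 11.1: (2.5,10.566) -> (8.05,0.953) [heading=120, move]
    FD 14.3: (8.05,0.953) -> (0.9,13.337) [heading=120, move]
    FD 2.9: (0.9,13.337) -> (-0.55,15.848) [heading=120, move]
    -- iteration 4/4 --
    BK 11.1: (-0.55,15.848) -> (5,6.235) [heading=120, move]
    FD 14.3: (5,6.235) -> (-2.15,18.62) [heading=120, move]
    FD 2.9: (-2.15,18.62) -> (-3.6,21.131) [heading=120, move]
  ]
  -- iteration 2/2 --
  PU: pen up
  LT 120: heading 120 -> 240
  REPEAT 4 [
    -- iteration 1/4 --
    BK 11.1: (-3.6,21.131) -> (1.95,30.744) [heading=240, move]
    FD 14.3: (1.95,30.744) -> (-5.2,18.36) [heading=240, move]
    FD 2.9: (-5.2,18.36) -> (-6.65,15.848) [heading=240, move]
    -- iteration 2/4 --
    BK 11.1: (-6.65,15.848) -> (-1.1,25.461) [heading=240, move]
    FD 14.3: (-1.1,25.461) -> (-8.25,13.077) [heading=240, move]
    FD 2.9: (-8.25,13.077) -> (-9.7,10.566) [heading=240, move]
    -- iteration 3/4 --
    BK 11.1: (-9.7,10.566) -> (-4.15,20.178) [heading=240, move]
    FD 14.3: (-4.15,20.178) -> (-11.3,7.794) [heading=240, move]
    FD 2.9: (-11.3,7.794) -> (-12.75,5.283) [heading=240, move]
    -- iteration 4/4 --
    BK 11.1: (-12.75,5.283) -> (-7.2,14.896) [heading=240, move]
    FD 14.3: (-7.2,14.896) -> (-14.35,2.511) [heading=240, move]
    FD 2.9: (-14.35,2.511) -> (-15.8,0) [heading=240, move]
  ]
]
LT 67: heading 240 -> 307
FD 13.3: (-15.8,0) -> (-7.796,-10.622) [heading=307, move]
Final: pos=(-7.796,-10.622), heading=307, 1 segment(s) drawn

Answer: -7.796 -10.622 307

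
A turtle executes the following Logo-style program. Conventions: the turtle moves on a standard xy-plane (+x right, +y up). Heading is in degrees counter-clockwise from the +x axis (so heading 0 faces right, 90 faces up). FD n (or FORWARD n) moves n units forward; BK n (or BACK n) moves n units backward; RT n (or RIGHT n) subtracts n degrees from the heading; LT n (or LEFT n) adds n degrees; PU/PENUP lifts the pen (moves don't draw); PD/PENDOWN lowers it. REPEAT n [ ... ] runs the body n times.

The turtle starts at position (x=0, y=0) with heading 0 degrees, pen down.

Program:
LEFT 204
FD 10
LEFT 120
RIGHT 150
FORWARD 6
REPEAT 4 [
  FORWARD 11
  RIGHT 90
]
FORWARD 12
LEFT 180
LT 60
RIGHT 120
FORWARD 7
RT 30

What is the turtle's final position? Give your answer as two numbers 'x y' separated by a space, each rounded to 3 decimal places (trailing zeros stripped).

Answer: -24.19 -8.581

Derivation:
Executing turtle program step by step:
Start: pos=(0,0), heading=0, pen down
LT 204: heading 0 -> 204
FD 10: (0,0) -> (-9.135,-4.067) [heading=204, draw]
LT 120: heading 204 -> 324
RT 150: heading 324 -> 174
FD 6: (-9.135,-4.067) -> (-15.103,-3.44) [heading=174, draw]
REPEAT 4 [
  -- iteration 1/4 --
  FD 11: (-15.103,-3.44) -> (-26.042,-2.29) [heading=174, draw]
  RT 90: heading 174 -> 84
  -- iteration 2/4 --
  FD 11: (-26.042,-2.29) -> (-24.893,8.649) [heading=84, draw]
  RT 90: heading 84 -> 354
  -- iteration 3/4 --
  FD 11: (-24.893,8.649) -> (-13.953,7.5) [heading=354, draw]
  RT 90: heading 354 -> 264
  -- iteration 4/4 --
  FD 11: (-13.953,7.5) -> (-15.103,-3.44) [heading=264, draw]
  RT 90: heading 264 -> 174
]
FD 12: (-15.103,-3.44) -> (-27.037,-2.186) [heading=174, draw]
LT 180: heading 174 -> 354
LT 60: heading 354 -> 54
RT 120: heading 54 -> 294
FD 7: (-27.037,-2.186) -> (-24.19,-8.581) [heading=294, draw]
RT 30: heading 294 -> 264
Final: pos=(-24.19,-8.581), heading=264, 8 segment(s) drawn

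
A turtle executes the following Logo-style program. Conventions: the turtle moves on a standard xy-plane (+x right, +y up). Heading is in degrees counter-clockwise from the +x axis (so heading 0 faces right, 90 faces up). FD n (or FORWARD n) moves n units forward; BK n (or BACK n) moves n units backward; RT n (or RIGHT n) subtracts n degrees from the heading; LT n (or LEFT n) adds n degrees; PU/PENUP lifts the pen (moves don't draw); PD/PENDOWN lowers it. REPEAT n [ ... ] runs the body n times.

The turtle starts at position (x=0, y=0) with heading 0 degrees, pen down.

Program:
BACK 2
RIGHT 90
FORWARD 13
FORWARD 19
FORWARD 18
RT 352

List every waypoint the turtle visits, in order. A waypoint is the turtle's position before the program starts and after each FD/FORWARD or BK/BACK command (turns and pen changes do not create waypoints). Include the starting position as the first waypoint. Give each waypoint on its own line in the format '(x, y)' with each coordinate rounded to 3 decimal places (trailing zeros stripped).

Answer: (0, 0)
(-2, 0)
(-2, -13)
(-2, -32)
(-2, -50)

Derivation:
Executing turtle program step by step:
Start: pos=(0,0), heading=0, pen down
BK 2: (0,0) -> (-2,0) [heading=0, draw]
RT 90: heading 0 -> 270
FD 13: (-2,0) -> (-2,-13) [heading=270, draw]
FD 19: (-2,-13) -> (-2,-32) [heading=270, draw]
FD 18: (-2,-32) -> (-2,-50) [heading=270, draw]
RT 352: heading 270 -> 278
Final: pos=(-2,-50), heading=278, 4 segment(s) drawn
Waypoints (5 total):
(0, 0)
(-2, 0)
(-2, -13)
(-2, -32)
(-2, -50)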